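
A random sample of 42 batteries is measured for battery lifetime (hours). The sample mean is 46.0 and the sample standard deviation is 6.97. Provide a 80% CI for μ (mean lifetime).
(44.60, 47.40)

t-interval (σ unknown):
df = n - 1 = 41
t* = 1.303 for 80% confidence

Margin of error = t* · s/√n = 1.303 · 6.97/√42 = 1.40

CI: (44.60, 47.40)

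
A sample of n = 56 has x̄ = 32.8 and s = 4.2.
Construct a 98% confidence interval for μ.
(31.46, 34.14)

t-interval (σ unknown):
df = n - 1 = 55
t* = 2.396 for 98% confidence

Margin of error = t* · s/√n = 2.396 · 4.2/√56 = 1.34

CI: (31.46, 34.14)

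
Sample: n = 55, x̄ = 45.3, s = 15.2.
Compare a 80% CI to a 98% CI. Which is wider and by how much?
98% CI is wider by 4.51

df = 54
80% CI: t* = 1.297, (42.64, 47.96), width = 2 · t* · s/√n = 5.32
98% CI: t* = 2.397, (40.39, 50.21), width = 2 · t* · s/√n = 9.83

The 98% CI is wider by 9.83 - 5.32 = 4.51.
Higher confidence requires a wider interval.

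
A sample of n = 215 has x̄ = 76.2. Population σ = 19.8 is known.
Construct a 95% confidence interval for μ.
(73.55, 78.85)

z-interval (σ known):
z* = 1.960 for 95% confidence

Margin of error = z* · σ/√n = 1.960 · 19.8/√215 = 2.65

CI: (76.2 - 2.65, 76.2 + 2.65) = (73.55, 78.85)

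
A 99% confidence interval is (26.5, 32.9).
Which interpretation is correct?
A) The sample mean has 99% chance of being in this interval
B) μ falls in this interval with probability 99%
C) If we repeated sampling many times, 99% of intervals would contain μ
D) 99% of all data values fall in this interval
C

A) Wrong — x̄ is observed and sits in the interval by construction.
B) Wrong — μ is fixed; the randomness lives in the interval, not in μ.
C) Correct — this is the frequentist long-run coverage interpretation.
D) Wrong — a CI is about the parameter μ, not individual data values.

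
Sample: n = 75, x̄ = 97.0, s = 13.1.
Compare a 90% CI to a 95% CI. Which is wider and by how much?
95% CI is wider by 0.99

df = 74
90% CI: t* = 1.666, (94.48, 99.52), width = 2 · t* · s/√n = 5.04
95% CI: t* = 1.993, (93.99, 100.01), width = 2 · t* · s/√n = 6.03

The 95% CI is wider by 6.03 - 5.04 = 0.99.
Higher confidence requires a wider interval.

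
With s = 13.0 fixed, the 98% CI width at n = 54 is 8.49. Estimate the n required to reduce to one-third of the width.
n ≈ 486

CI width ∝ 1/√n
To reduce width by factor 3, need √n to grow by 3 → need 3² = 9 times as many samples.

Current: n = 54, width = 8.49
New: n = 486, width ≈ 2.75

Width reduced by factor of 8.49/2.75 = 3.09.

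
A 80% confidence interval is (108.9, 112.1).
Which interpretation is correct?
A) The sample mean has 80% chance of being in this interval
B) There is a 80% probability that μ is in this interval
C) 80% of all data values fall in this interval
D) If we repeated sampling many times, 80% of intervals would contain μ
D

A) Wrong — x̄ is observed and sits in the interval by construction.
B) Wrong — μ is fixed; the randomness lives in the interval, not in μ.
C) Wrong — a CI is about the parameter μ, not individual data values.
D) Correct — this is the frequentist long-run coverage interpretation.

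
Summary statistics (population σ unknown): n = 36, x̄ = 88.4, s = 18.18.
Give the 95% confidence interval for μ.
(82.25, 94.55)

t-interval (σ unknown):
df = n - 1 = 35
t* = 2.030 for 95% confidence

Margin of error = t* · s/√n = 2.030 · 18.18/√36 = 6.15

CI: (82.25, 94.55)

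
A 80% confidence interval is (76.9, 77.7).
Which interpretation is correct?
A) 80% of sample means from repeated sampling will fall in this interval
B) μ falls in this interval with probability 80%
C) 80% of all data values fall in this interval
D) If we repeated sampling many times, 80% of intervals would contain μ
D

A) Wrong — coverage applies to intervals containing μ, not to future x̄ values.
B) Wrong — μ is fixed; the randomness lives in the interval, not in μ.
C) Wrong — a CI is about the parameter μ, not individual data values.
D) Correct — this is the frequentist long-run coverage interpretation.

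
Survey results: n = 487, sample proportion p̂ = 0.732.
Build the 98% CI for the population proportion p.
(0.685, 0.779)

Proportion CI:
SE = √(p̂(1-p̂)/n) = √(0.732 · 0.268 / 487) = 0.02007

z* = 2.326
Margin = z* · SE = 2.326 · 0.02007 = 0.0467

CI: 0.732 ± 0.0467 = (0.685, 0.779)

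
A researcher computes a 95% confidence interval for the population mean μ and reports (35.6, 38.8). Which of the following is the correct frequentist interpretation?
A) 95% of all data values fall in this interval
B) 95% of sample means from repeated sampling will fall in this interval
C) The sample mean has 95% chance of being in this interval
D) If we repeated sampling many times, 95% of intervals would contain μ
D

A) Wrong — a CI is about the parameter μ, not individual data values.
B) Wrong — coverage applies to intervals containing μ, not to future x̄ values.
C) Wrong — x̄ is observed and sits in the interval by construction.
D) Correct — this is the frequentist long-run coverage interpretation.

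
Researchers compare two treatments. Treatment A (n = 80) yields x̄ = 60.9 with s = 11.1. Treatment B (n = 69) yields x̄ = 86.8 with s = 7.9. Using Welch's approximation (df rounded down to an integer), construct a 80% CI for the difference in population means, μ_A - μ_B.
(-27.91, -23.89)

Difference: x̄₁ - x̄₂ = -25.90
SE = √(s₁²/n₁ + s₂²/n₂) = √(11.1²/80 + 7.9²/69) = 1.5635
df = 142.10 → 142 (Welch–Satterthwaite, rounded down)
t* = 1.288

CI: -25.90 ± 1.288 · 1.5635 = -25.90 ± 2.01 = (-27.91, -23.89)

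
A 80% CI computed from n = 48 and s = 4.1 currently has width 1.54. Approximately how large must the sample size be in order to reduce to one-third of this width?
n ≈ 432

CI width ∝ 1/√n
To reduce width by factor 3, need √n to grow by 3 → need 3² = 9 times as many samples.

Current: n = 48, width = 1.54
New: n = 432, width ≈ 0.51

Width reduced by factor of 1.54/0.51 = 3.02.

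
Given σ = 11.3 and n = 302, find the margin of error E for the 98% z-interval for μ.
Margin of error = 1.51

Margin of error = z* · σ/√n
= 2.326 · 11.3/√302
= 2.326 · 11.3/17.3781
= 1.51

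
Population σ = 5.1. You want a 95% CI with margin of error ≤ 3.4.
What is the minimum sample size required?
n ≥ 9

For margin E ≤ 3.4:
n ≥ (z* · σ / E)²
n ≥ (1.960 · 5.1 / 3.4)²
n ≥ 8.64

Minimum n = 9 (rounding up)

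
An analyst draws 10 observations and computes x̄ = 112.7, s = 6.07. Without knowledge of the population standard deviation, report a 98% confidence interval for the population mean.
(107.29, 118.11)

t-interval (σ unknown):
df = n - 1 = 9
t* = 2.821 for 98% confidence

Margin of error = t* · s/√n = 2.821 · 6.07/√10 = 5.41

CI: (107.29, 118.11)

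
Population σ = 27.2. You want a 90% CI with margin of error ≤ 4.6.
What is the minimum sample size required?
n ≥ 95

For margin E ≤ 4.6:
n ≥ (z* · σ / E)²
n ≥ (1.645 · 27.2 / 4.6)²
n ≥ 94.61

Minimum n = 95 (rounding up)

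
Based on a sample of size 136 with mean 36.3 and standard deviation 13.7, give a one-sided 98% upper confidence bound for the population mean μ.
μ ≤ 38.74

Upper bound (one-sided):
t* = 2.074 (one-sided for 98%)
Upper bound = x̄ + t* · s/√n = 36.3 + 2.074 · 13.7/√136 = 38.74

We are 98% confident that μ ≤ 38.74.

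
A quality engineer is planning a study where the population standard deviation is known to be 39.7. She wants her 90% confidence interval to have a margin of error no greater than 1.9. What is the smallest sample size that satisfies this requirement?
n ≥ 1182

For margin E ≤ 1.9:
n ≥ (z* · σ / E)²
n ≥ (1.645 · 39.7 / 1.9)²
n ≥ 1181.42

Minimum n = 1182 (rounding up)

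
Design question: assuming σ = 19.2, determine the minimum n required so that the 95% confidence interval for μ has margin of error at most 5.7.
n ≥ 44

For margin E ≤ 5.7:
n ≥ (z* · σ / E)²
n ≥ (1.960 · 19.2 / 5.7)²
n ≥ 43.59

Minimum n = 44 (rounding up)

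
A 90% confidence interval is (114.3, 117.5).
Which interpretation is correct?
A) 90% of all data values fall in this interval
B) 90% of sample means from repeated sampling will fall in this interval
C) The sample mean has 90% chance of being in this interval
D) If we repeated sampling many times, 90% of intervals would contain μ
D

A) Wrong — a CI is about the parameter μ, not individual data values.
B) Wrong — coverage applies to intervals containing μ, not to future x̄ values.
C) Wrong — x̄ is observed and sits in the interval by construction.
D) Correct — this is the frequentist long-run coverage interpretation.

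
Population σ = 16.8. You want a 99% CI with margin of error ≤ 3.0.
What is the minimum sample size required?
n ≥ 209

For margin E ≤ 3.0:
n ≥ (z* · σ / E)²
n ≥ (2.576 · 16.8 / 3.0)²
n ≥ 208.10

Minimum n = 209 (rounding up)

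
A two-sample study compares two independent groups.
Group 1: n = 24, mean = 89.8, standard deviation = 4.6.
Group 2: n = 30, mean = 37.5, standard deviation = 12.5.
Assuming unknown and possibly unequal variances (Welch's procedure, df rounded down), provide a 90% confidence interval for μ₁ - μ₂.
(48.14, 56.46)

Difference: x̄₁ - x̄₂ = 52.30
SE = √(s₁²/n₁ + s₂²/n₂) = √(4.6²/24 + 12.5²/30) = 2.4678
df = 38.27 → 38 (Welch–Satterthwaite, rounded down)
t* = 1.686

CI: 52.30 ± 1.686 · 2.4678 = 52.30 ± 4.16 = (48.14, 56.46)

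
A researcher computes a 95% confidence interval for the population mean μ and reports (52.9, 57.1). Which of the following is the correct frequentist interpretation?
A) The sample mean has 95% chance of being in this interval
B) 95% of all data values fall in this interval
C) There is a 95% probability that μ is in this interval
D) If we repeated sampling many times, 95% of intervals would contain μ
D

A) Wrong — x̄ is observed and sits in the interval by construction.
B) Wrong — a CI is about the parameter μ, not individual data values.
C) Wrong — μ is fixed; the randomness lives in the interval, not in μ.
D) Correct — this is the frequentist long-run coverage interpretation.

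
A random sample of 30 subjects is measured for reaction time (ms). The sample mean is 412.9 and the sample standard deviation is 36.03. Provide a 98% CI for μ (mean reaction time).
(396.70, 429.10)

t-interval (σ unknown):
df = n - 1 = 29
t* = 2.462 for 98% confidence

Margin of error = t* · s/√n = 2.462 · 36.03/√30 = 16.20

CI: (396.70, 429.10)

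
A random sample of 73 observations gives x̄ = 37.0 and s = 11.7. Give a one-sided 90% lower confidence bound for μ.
μ ≥ 35.23

Lower bound (one-sided):
t* = 1.293 (one-sided for 90%)
Lower bound = x̄ - t* · s/√n = 37.0 - 1.293 · 11.7/√73 = 35.23

We are 90% confident that μ ≥ 35.23.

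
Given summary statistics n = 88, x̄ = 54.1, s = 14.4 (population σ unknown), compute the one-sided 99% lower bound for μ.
μ ≥ 50.46

Lower bound (one-sided):
t* = 2.370 (one-sided for 99%)
Lower bound = x̄ - t* · s/√n = 54.1 - 2.370 · 14.4/√88 = 50.46

We are 99% confident that μ ≥ 50.46.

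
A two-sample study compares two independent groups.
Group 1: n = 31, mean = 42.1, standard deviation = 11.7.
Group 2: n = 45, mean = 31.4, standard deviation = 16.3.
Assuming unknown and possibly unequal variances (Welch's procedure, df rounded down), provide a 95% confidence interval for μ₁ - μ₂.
(4.30, 17.10)

Difference: x̄₁ - x̄₂ = 10.70
SE = √(s₁²/n₁ + s₂²/n₂) = √(11.7²/31 + 16.3²/45) = 3.2125
df = 73.85 → 73 (Welch–Satterthwaite, rounded down)
t* = 1.993

CI: 10.70 ± 1.993 · 3.2125 = 10.70 ± 6.40 = (4.30, 17.10)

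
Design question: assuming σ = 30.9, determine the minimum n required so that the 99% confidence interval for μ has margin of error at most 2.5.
n ≥ 1014

For margin E ≤ 2.5:
n ≥ (z* · σ / E)²
n ≥ (2.576 · 30.9 / 2.5)²
n ≥ 1013.74

Minimum n = 1014 (rounding up)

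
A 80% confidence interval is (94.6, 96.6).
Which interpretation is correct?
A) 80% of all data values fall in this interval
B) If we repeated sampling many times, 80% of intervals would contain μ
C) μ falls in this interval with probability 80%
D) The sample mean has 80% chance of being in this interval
B

A) Wrong — a CI is about the parameter μ, not individual data values.
B) Correct — this is the frequentist long-run coverage interpretation.
C) Wrong — μ is fixed; the randomness lives in the interval, not in μ.
D) Wrong — x̄ is observed and sits in the interval by construction.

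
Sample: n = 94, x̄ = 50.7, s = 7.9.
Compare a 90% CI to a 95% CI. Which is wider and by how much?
95% CI is wider by 0.53

df = 93
90% CI: t* = 1.661, (49.35, 52.05), width = 2 · t* · s/√n = 2.71
95% CI: t* = 1.986, (49.08, 52.32), width = 2 · t* · s/√n = 3.24

The 95% CI is wider by 3.24 - 2.71 = 0.53.
Higher confidence requires a wider interval.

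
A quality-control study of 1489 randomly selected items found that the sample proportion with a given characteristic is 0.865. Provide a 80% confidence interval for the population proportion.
(0.854, 0.876)

Proportion CI:
SE = √(p̂(1-p̂)/n) = √(0.865 · 0.135 / 1489) = 0.00886

z* = 1.282
Margin = z* · SE = 1.282 · 0.00886 = 0.0114

CI: 0.865 ± 0.0114 = (0.854, 0.876)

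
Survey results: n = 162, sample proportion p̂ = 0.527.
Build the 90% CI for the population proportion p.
(0.462, 0.592)

Proportion CI:
SE = √(p̂(1-p̂)/n) = √(0.527 · 0.473 / 162) = 0.03923

z* = 1.645
Margin = z* · SE = 1.645 · 0.03923 = 0.0645

CI: 0.527 ± 0.0645 = (0.462, 0.592)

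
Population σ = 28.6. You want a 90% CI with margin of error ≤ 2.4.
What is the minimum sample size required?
n ≥ 385

For margin E ≤ 2.4:
n ≥ (z* · σ / E)²
n ≥ (1.645 · 28.6 / 2.4)²
n ≥ 384.27

Minimum n = 385 (rounding up)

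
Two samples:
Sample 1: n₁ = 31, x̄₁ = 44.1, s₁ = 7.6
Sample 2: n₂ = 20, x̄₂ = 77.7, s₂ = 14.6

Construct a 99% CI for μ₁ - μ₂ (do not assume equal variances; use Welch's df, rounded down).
(-43.46, -23.74)

Difference: x̄₁ - x̄₂ = -33.60
SE = √(s₁²/n₁ + s₂²/n₂) = √(7.6²/31 + 14.6²/20) = 3.5385
df = 25.73 → 25 (Welch–Satterthwaite, rounded down)
t* = 2.787

CI: -33.60 ± 2.787 · 3.5385 = -33.60 ± 9.86 = (-43.46, -23.74)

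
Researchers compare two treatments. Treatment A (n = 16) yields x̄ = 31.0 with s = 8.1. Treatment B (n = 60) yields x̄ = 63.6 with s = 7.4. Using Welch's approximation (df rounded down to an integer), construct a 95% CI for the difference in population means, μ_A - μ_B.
(-37.24, -27.96)

Difference: x̄₁ - x̄₂ = -32.60
SE = √(s₁²/n₁ + s₂²/n₂) = √(8.1²/16 + 7.4²/60) = 2.2390
df = 22.14 → 22 (Welch–Satterthwaite, rounded down)
t* = 2.074

CI: -32.60 ± 2.074 · 2.2390 = -32.60 ± 4.64 = (-37.24, -27.96)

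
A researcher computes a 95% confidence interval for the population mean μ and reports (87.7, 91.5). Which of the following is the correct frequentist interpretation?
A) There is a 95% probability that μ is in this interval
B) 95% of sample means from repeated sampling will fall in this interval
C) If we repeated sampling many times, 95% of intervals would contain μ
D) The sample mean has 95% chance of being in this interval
C

A) Wrong — μ is fixed; the randomness lives in the interval, not in μ.
B) Wrong — coverage applies to intervals containing μ, not to future x̄ values.
C) Correct — this is the frequentist long-run coverage interpretation.
D) Wrong — x̄ is observed and sits in the interval by construction.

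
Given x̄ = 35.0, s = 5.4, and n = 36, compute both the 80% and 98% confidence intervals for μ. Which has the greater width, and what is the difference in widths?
98% CI is wider by 2.04

df = 35
80% CI: t* = 1.306, (33.82, 36.18), width = 2 · t* · s/√n = 2.35
98% CI: t* = 2.438, (32.81, 37.19), width = 2 · t* · s/√n = 4.39

The 98% CI is wider by 4.39 - 2.35 = 2.04.
Higher confidence requires a wider interval.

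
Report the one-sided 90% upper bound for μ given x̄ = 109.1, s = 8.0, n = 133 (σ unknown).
μ ≤ 109.99

Upper bound (one-sided):
t* = 1.288 (one-sided for 90%)
Upper bound = x̄ + t* · s/√n = 109.1 + 1.288 · 8.0/√133 = 109.99

We are 90% confident that μ ≤ 109.99.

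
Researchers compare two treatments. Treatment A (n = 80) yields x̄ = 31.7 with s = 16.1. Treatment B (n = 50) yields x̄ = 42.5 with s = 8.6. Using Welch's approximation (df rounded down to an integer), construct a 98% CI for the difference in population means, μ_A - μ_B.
(-15.92, -5.68)

Difference: x̄₁ - x̄₂ = -10.80
SE = √(s₁²/n₁ + s₂²/n₂) = √(16.1²/80 + 8.6²/50) = 2.1724
df = 125.44 → 125 (Welch–Satterthwaite, rounded down)
t* = 2.357

CI: -10.80 ± 2.357 · 2.1724 = -10.80 ± 5.12 = (-15.92, -5.68)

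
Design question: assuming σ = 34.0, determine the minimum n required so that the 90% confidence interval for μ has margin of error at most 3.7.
n ≥ 229

For margin E ≤ 3.7:
n ≥ (z* · σ / E)²
n ≥ (1.645 · 34.0 / 3.7)²
n ≥ 228.50

Minimum n = 229 (rounding up)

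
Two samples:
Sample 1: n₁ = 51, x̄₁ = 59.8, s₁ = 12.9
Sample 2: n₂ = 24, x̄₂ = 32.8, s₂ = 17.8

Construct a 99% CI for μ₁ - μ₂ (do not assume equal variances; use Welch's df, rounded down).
(15.93, 38.07)

Difference: x̄₁ - x̄₂ = 27.00
SE = √(s₁²/n₁ + s₂²/n₂) = √(12.9²/51 + 17.8²/24) = 4.0577
df = 34.80 → 34 (Welch–Satterthwaite, rounded down)
t* = 2.728

CI: 27.00 ± 2.728 · 4.0577 = 27.00 ± 11.07 = (15.93, 38.07)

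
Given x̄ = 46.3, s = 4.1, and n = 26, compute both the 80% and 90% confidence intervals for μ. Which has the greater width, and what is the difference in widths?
90% CI is wider by 0.63

df = 25
80% CI: t* = 1.316, (45.24, 47.36), width = 2 · t* · s/√n = 2.12
90% CI: t* = 1.708, (44.93, 47.67), width = 2 · t* · s/√n = 2.75

The 90% CI is wider by 2.75 - 2.12 = 0.63.
Higher confidence requires a wider interval.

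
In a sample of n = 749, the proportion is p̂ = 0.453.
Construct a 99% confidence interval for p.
(0.406, 0.500)

Proportion CI:
SE = √(p̂(1-p̂)/n) = √(0.453 · 0.547 / 749) = 0.01819

z* = 2.576
Margin = z* · SE = 2.576 · 0.01819 = 0.0469

CI: 0.453 ± 0.0469 = (0.406, 0.500)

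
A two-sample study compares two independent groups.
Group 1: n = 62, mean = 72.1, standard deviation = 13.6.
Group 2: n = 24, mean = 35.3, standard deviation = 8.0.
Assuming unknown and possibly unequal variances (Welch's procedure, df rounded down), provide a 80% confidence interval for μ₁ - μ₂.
(33.72, 39.88)

Difference: x̄₁ - x̄₂ = 36.80
SE = √(s₁²/n₁ + s₂²/n₂) = √(13.6²/62 + 8.0²/24) = 2.3770
df = 70.15 → 70 (Welch–Satterthwaite, rounded down)
t* = 1.294

CI: 36.80 ± 1.294 · 2.3770 = 36.80 ± 3.08 = (33.72, 39.88)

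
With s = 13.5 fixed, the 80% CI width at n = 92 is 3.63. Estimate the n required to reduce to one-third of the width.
n ≈ 828

CI width ∝ 1/√n
To reduce width by factor 3, need √n to grow by 3 → need 3² = 9 times as many samples.

Current: n = 92, width = 3.63
New: n = 828, width ≈ 1.20

Width reduced by factor of 3.63/1.20 = 3.02.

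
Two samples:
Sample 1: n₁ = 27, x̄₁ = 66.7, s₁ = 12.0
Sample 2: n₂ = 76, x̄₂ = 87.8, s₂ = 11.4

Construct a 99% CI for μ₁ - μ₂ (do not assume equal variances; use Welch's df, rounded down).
(-28.25, -13.95)

Difference: x̄₁ - x̄₂ = -21.10
SE = √(s₁²/n₁ + s₂²/n₂) = √(12.0²/27 + 11.4²/76) = 2.6539
df = 43.78 → 43 (Welch–Satterthwaite, rounded down)
t* = 2.695

CI: -21.10 ± 2.695 · 2.6539 = -21.10 ± 7.15 = (-28.25, -13.95)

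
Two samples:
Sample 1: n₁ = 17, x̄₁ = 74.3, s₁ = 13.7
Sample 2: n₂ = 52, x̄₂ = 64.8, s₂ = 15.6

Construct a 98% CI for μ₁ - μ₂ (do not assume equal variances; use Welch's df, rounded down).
(-0.24, 19.24)

Difference: x̄₁ - x̄₂ = 9.50
SE = √(s₁²/n₁ + s₂²/n₂) = √(13.7²/17 + 15.6²/52) = 3.9649
df = 30.71 → 30 (Welch–Satterthwaite, rounded down)
t* = 2.457

CI: 9.50 ± 2.457 · 3.9649 = 9.50 ± 9.74 = (-0.24, 19.24)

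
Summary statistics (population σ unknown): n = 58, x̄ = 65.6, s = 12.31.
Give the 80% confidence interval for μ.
(63.50, 67.70)

t-interval (σ unknown):
df = n - 1 = 57
t* = 1.297 for 80% confidence

Margin of error = t* · s/√n = 1.297 · 12.31/√58 = 2.10

CI: (63.50, 67.70)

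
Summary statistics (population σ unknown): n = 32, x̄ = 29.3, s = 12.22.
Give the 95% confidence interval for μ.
(24.89, 33.71)

t-interval (σ unknown):
df = n - 1 = 31
t* = 2.040 for 95% confidence

Margin of error = t* · s/√n = 2.040 · 12.22/√32 = 4.41

CI: (24.89, 33.71)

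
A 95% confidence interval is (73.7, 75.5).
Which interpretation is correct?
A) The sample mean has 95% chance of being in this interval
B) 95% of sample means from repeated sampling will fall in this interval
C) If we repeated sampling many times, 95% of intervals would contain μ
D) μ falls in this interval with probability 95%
C

A) Wrong — x̄ is observed and sits in the interval by construction.
B) Wrong — coverage applies to intervals containing μ, not to future x̄ values.
C) Correct — this is the frequentist long-run coverage interpretation.
D) Wrong — μ is fixed; the randomness lives in the interval, not in μ.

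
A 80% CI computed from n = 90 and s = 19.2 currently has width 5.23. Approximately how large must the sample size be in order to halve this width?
n ≈ 360

CI width ∝ 1/√n
To reduce width by factor 2, need √n to grow by 2 → need 2² = 4 times as many samples.

Current: n = 90, width = 5.23
New: n = 360, width ≈ 2.60

Width reduced by factor of 5.23/2.60 = 2.01.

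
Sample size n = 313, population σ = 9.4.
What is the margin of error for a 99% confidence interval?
Margin of error = 1.37

Margin of error = z* · σ/√n
= 2.576 · 9.4/√313
= 2.576 · 9.4/17.6918
= 1.37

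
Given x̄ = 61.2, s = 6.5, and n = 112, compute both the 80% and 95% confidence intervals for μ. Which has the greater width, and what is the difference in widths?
95% CI is wider by 0.85

df = 111
80% CI: t* = 1.289, (60.41, 61.99), width = 2 · t* · s/√n = 1.58
95% CI: t* = 1.982, (59.98, 62.42), width = 2 · t* · s/√n = 2.43

The 95% CI is wider by 2.43 - 1.58 = 0.85.
Higher confidence requires a wider interval.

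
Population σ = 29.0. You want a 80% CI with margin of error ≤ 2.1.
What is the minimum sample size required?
n ≥ 314

For margin E ≤ 2.1:
n ≥ (z* · σ / E)²
n ≥ (1.282 · 29.0 / 2.1)²
n ≥ 313.42

Minimum n = 314 (rounding up)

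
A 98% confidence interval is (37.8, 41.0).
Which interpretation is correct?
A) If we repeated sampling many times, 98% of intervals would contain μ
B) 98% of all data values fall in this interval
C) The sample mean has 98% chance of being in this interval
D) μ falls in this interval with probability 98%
A

A) Correct — this is the frequentist long-run coverage interpretation.
B) Wrong — a CI is about the parameter μ, not individual data values.
C) Wrong — x̄ is observed and sits in the interval by construction.
D) Wrong — μ is fixed; the randomness lives in the interval, not in μ.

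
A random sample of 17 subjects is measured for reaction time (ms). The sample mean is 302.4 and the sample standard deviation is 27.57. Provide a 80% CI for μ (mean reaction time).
(293.46, 311.34)

t-interval (σ unknown):
df = n - 1 = 16
t* = 1.337 for 80% confidence

Margin of error = t* · s/√n = 1.337 · 27.57/√17 = 8.94

CI: (293.46, 311.34)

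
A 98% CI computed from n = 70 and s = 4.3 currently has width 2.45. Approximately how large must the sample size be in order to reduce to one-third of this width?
n ≈ 630

CI width ∝ 1/√n
To reduce width by factor 3, need √n to grow by 3 → need 3² = 9 times as many samples.

Current: n = 70, width = 2.45
New: n = 630, width ≈ 0.80

Width reduced by factor of 2.45/0.80 = 3.06.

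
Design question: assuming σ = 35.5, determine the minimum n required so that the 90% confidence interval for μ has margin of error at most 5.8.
n ≥ 102

For margin E ≤ 5.8:
n ≥ (z* · σ / E)²
n ≥ (1.645 · 35.5 / 5.8)²
n ≥ 101.38

Minimum n = 102 (rounding up)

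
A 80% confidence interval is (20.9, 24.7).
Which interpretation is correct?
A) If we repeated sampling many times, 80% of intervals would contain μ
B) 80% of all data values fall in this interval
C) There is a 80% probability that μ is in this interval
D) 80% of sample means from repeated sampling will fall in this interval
A

A) Correct — this is the frequentist long-run coverage interpretation.
B) Wrong — a CI is about the parameter μ, not individual data values.
C) Wrong — μ is fixed; the randomness lives in the interval, not in μ.
D) Wrong — coverage applies to intervals containing μ, not to future x̄ values.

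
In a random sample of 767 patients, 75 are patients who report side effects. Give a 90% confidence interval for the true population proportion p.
(0.080, 0.115)

Proportion CI:
p̂ = 75/767 = 0.09778
SE = √(p̂(1-p̂)/n) = √(0.09778 · 0.90222 / 767) = 0.01072

z* = 1.645
Margin = z* · SE = 1.645 · 0.01072 = 0.0176

CI: 0.09778 ± 0.0176 = (0.080, 0.115)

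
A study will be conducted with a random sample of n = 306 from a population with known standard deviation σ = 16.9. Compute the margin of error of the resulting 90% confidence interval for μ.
Margin of error = 1.59

Margin of error = z* · σ/√n
= 1.645 · 16.9/√306
= 1.645 · 16.9/17.4929
= 1.59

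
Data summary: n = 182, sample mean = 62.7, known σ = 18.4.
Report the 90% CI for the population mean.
(60.46, 64.94)

z-interval (σ known):
z* = 1.645 for 90% confidence

Margin of error = z* · σ/√n = 1.645 · 18.4/√182 = 2.24

CI: (62.7 - 2.24, 62.7 + 2.24) = (60.46, 64.94)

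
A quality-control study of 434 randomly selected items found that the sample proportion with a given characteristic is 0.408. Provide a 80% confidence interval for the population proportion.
(0.378, 0.438)

Proportion CI:
SE = √(p̂(1-p̂)/n) = √(0.408 · 0.592 / 434) = 0.02359

z* = 1.282
Margin = z* · SE = 1.282 · 0.02359 = 0.0302

CI: 0.408 ± 0.0302 = (0.378, 0.438)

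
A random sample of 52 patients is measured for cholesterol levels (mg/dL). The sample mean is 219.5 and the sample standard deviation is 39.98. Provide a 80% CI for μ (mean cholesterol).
(212.30, 226.70)

t-interval (σ unknown):
df = n - 1 = 51
t* = 1.298 for 80% confidence

Margin of error = t* · s/√n = 1.298 · 39.98/√52 = 7.20

CI: (212.30, 226.70)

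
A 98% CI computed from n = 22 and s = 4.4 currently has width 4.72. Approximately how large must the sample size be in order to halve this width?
n ≈ 88

CI width ∝ 1/√n
To reduce width by factor 2, need √n to grow by 2 → need 2² = 4 times as many samples.

Current: n = 22, width = 4.72
New: n = 88, width ≈ 2.22

Width reduced by factor of 4.72/2.22 = 2.13.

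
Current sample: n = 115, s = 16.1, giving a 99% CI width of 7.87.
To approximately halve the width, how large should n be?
n ≈ 460

CI width ∝ 1/√n
To reduce width by factor 2, need √n to grow by 2 → need 2² = 4 times as many samples.

Current: n = 115, width = 7.87
New: n = 460, width ≈ 3.88

Width reduced by factor of 7.87/3.88 = 2.03.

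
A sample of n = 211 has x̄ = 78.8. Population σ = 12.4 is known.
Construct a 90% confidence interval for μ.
(77.40, 80.20)

z-interval (σ known):
z* = 1.645 for 90% confidence

Margin of error = z* · σ/√n = 1.645 · 12.4/√211 = 1.40

CI: (78.8 - 1.40, 78.8 + 1.40) = (77.40, 80.20)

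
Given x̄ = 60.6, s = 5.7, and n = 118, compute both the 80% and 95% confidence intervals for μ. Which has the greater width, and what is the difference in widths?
95% CI is wider by 0.73

df = 117
80% CI: t* = 1.289, (59.92, 61.28), width = 2 · t* · s/√n = 1.35
95% CI: t* = 1.980, (59.56, 61.64), width = 2 · t* · s/√n = 2.08

The 95% CI is wider by 2.08 - 1.35 = 0.73.
Higher confidence requires a wider interval.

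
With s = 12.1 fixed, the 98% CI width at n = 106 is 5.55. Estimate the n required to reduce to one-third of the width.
n ≈ 954

CI width ∝ 1/√n
To reduce width by factor 3, need √n to grow by 3 → need 3² = 9 times as many samples.

Current: n = 106, width = 5.55
New: n = 954, width ≈ 1.83

Width reduced by factor of 5.55/1.83 = 3.03.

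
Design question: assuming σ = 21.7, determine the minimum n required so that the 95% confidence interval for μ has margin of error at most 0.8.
n ≥ 2827

For margin E ≤ 0.8:
n ≥ (z* · σ / E)²
n ≥ (1.960 · 21.7 / 0.8)²
n ≥ 2826.52

Minimum n = 2827 (rounding up)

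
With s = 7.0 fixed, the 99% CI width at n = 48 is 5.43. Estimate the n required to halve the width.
n ≈ 192

CI width ∝ 1/√n
To reduce width by factor 2, need √n to grow by 2 → need 2² = 4 times as many samples.

Current: n = 48, width = 5.43
New: n = 192, width ≈ 2.63

Width reduced by factor of 5.43/2.63 = 2.06.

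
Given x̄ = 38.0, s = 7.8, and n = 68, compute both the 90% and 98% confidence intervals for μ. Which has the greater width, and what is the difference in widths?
98% CI is wider by 1.35

df = 67
90% CI: t* = 1.668, (36.42, 39.58), width = 2 · t* · s/√n = 3.16
98% CI: t* = 2.383, (35.75, 40.25), width = 2 · t* · s/√n = 4.51

The 98% CI is wider by 4.51 - 3.16 = 1.35.
Higher confidence requires a wider interval.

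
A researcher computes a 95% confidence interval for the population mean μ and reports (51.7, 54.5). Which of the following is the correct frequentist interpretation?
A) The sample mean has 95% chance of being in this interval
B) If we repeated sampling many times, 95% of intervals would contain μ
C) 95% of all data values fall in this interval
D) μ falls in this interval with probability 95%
B

A) Wrong — x̄ is observed and sits in the interval by construction.
B) Correct — this is the frequentist long-run coverage interpretation.
C) Wrong — a CI is about the parameter μ, not individual data values.
D) Wrong — μ is fixed; the randomness lives in the interval, not in μ.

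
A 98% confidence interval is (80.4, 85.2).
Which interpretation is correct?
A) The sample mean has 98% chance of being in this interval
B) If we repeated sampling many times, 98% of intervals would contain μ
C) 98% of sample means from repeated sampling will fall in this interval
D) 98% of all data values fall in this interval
B

A) Wrong — x̄ is observed and sits in the interval by construction.
B) Correct — this is the frequentist long-run coverage interpretation.
C) Wrong — coverage applies to intervals containing μ, not to future x̄ values.
D) Wrong — a CI is about the parameter μ, not individual data values.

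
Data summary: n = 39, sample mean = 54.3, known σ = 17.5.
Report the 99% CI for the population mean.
(47.08, 61.52)

z-interval (σ known):
z* = 2.576 for 99% confidence

Margin of error = z* · σ/√n = 2.576 · 17.5/√39 = 7.22

CI: (54.3 - 7.22, 54.3 + 7.22) = (47.08, 61.52)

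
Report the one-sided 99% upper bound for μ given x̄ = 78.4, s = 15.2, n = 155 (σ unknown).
μ ≤ 81.27

Upper bound (one-sided):
t* = 2.351 (one-sided for 99%)
Upper bound = x̄ + t* · s/√n = 78.4 + 2.351 · 15.2/√155 = 81.27

We are 99% confident that μ ≤ 81.27.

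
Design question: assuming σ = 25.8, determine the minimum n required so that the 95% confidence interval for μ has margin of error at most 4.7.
n ≥ 116

For margin E ≤ 4.7:
n ≥ (z* · σ / E)²
n ≥ (1.960 · 25.8 / 4.7)²
n ≥ 115.76

Minimum n = 116 (rounding up)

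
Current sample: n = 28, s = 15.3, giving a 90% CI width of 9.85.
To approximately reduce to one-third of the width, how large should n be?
n ≈ 252

CI width ∝ 1/√n
To reduce width by factor 3, need √n to grow by 3 → need 3² = 9 times as many samples.

Current: n = 28, width = 9.85
New: n = 252, width ≈ 3.18

Width reduced by factor of 9.85/3.18 = 3.10.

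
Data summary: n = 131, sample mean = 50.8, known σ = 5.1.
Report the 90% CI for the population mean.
(50.07, 51.53)

z-interval (σ known):
z* = 1.645 for 90% confidence

Margin of error = z* · σ/√n = 1.645 · 5.1/√131 = 0.73

CI: (50.8 - 0.73, 50.8 + 0.73) = (50.07, 51.53)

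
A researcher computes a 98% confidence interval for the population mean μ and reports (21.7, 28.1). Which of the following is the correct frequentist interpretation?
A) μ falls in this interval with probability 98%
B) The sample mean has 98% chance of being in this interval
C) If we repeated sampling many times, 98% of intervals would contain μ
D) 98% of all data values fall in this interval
C

A) Wrong — μ is fixed; the randomness lives in the interval, not in μ.
B) Wrong — x̄ is observed and sits in the interval by construction.
C) Correct — this is the frequentist long-run coverage interpretation.
D) Wrong — a CI is about the parameter μ, not individual data values.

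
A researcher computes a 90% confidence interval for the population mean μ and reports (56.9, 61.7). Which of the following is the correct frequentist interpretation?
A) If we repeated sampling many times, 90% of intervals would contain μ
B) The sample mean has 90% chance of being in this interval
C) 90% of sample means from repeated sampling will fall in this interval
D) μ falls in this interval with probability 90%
A

A) Correct — this is the frequentist long-run coverage interpretation.
B) Wrong — x̄ is observed and sits in the interval by construction.
C) Wrong — coverage applies to intervals containing μ, not to future x̄ values.
D) Wrong — μ is fixed; the randomness lives in the interval, not in μ.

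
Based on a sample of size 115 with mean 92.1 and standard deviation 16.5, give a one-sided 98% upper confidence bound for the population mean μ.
μ ≤ 95.30

Upper bound (one-sided):
t* = 2.078 (one-sided for 98%)
Upper bound = x̄ + t* · s/√n = 92.1 + 2.078 · 16.5/√115 = 95.30

We are 98% confident that μ ≤ 95.30.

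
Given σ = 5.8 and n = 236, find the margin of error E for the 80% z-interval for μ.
Margin of error = 0.48

Margin of error = z* · σ/√n
= 1.282 · 5.8/√236
= 1.282 · 5.8/15.3623
= 0.48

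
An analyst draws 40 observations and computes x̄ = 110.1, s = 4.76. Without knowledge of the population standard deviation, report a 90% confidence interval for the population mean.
(108.83, 111.37)

t-interval (σ unknown):
df = n - 1 = 39
t* = 1.685 for 90% confidence

Margin of error = t* · s/√n = 1.685 · 4.76/√40 = 1.27

CI: (108.83, 111.37)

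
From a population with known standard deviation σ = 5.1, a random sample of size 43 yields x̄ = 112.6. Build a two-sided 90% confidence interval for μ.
(111.32, 113.88)

z-interval (σ known):
z* = 1.645 for 90% confidence

Margin of error = z* · σ/√n = 1.645 · 5.1/√43 = 1.28

CI: (112.6 - 1.28, 112.6 + 1.28) = (111.32, 113.88)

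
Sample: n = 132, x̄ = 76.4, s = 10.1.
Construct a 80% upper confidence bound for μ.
μ ≤ 77.14

Upper bound (one-sided):
t* = 0.844 (one-sided for 80%)
Upper bound = x̄ + t* · s/√n = 76.4 + 0.844 · 10.1/√132 = 77.14

We are 80% confident that μ ≤ 77.14.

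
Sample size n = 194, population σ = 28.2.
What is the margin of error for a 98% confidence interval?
Margin of error = 4.71

Margin of error = z* · σ/√n
= 2.326 · 28.2/√194
= 2.326 · 28.2/13.9284
= 4.71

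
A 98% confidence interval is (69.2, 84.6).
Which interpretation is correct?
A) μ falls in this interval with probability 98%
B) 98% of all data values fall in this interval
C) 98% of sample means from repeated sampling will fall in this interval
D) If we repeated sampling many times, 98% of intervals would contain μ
D

A) Wrong — μ is fixed; the randomness lives in the interval, not in μ.
B) Wrong — a CI is about the parameter μ, not individual data values.
C) Wrong — coverage applies to intervals containing μ, not to future x̄ values.
D) Correct — this is the frequentist long-run coverage interpretation.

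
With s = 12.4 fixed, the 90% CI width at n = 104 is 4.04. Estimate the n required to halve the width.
n ≈ 416

CI width ∝ 1/√n
To reduce width by factor 2, need √n to grow by 2 → need 2² = 4 times as many samples.

Current: n = 104, width = 4.04
New: n = 416, width ≈ 2.01

Width reduced by factor of 4.04/2.01 = 2.01.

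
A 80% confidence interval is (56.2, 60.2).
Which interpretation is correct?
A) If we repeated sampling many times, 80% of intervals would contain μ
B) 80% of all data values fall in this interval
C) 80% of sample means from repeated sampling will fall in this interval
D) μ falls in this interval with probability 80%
A

A) Correct — this is the frequentist long-run coverage interpretation.
B) Wrong — a CI is about the parameter μ, not individual data values.
C) Wrong — coverage applies to intervals containing μ, not to future x̄ values.
D) Wrong — μ is fixed; the randomness lives in the interval, not in μ.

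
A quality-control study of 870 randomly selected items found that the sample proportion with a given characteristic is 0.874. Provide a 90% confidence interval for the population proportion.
(0.855, 0.893)

Proportion CI:
SE = √(p̂(1-p̂)/n) = √(0.874 · 0.126 / 870) = 0.01125

z* = 1.645
Margin = z* · SE = 1.645 · 0.01125 = 0.0185

CI: 0.874 ± 0.0185 = (0.855, 0.893)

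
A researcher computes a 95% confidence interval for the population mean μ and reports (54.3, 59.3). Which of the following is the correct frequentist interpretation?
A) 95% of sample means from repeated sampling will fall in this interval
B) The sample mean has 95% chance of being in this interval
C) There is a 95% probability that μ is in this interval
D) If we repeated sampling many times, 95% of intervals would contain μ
D

A) Wrong — coverage applies to intervals containing μ, not to future x̄ values.
B) Wrong — x̄ is observed and sits in the interval by construction.
C) Wrong — μ is fixed; the randomness lives in the interval, not in μ.
D) Correct — this is the frequentist long-run coverage interpretation.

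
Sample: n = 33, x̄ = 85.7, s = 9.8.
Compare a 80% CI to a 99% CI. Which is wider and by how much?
99% CI is wider by 4.87

df = 32
80% CI: t* = 1.309, (83.47, 87.93), width = 2 · t* · s/√n = 4.47
99% CI: t* = 2.738, (81.03, 90.37), width = 2 · t* · s/√n = 9.34

The 99% CI is wider by 9.34 - 4.47 = 4.87.
Higher confidence requires a wider interval.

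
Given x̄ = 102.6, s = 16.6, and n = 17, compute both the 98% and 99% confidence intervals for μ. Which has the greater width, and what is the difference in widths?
99% CI is wider by 2.72

df = 16
98% CI: t* = 2.583, (92.20, 113.00), width = 2 · t* · s/√n = 20.80
99% CI: t* = 2.921, (90.84, 114.36), width = 2 · t* · s/√n = 23.52

The 99% CI is wider by 23.52 - 20.80 = 2.72.
Higher confidence requires a wider interval.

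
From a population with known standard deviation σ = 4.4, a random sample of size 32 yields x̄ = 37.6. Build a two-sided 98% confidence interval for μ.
(35.79, 39.41)

z-interval (σ known):
z* = 2.326 for 98% confidence

Margin of error = z* · σ/√n = 2.326 · 4.4/√32 = 1.81

CI: (37.6 - 1.81, 37.6 + 1.81) = (35.79, 39.41)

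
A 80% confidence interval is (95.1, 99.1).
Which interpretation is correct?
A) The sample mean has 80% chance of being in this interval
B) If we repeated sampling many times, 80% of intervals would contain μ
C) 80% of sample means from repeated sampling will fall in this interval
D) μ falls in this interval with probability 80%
B

A) Wrong — x̄ is observed and sits in the interval by construction.
B) Correct — this is the frequentist long-run coverage interpretation.
C) Wrong — coverage applies to intervals containing μ, not to future x̄ values.
D) Wrong — μ is fixed; the randomness lives in the interval, not in μ.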